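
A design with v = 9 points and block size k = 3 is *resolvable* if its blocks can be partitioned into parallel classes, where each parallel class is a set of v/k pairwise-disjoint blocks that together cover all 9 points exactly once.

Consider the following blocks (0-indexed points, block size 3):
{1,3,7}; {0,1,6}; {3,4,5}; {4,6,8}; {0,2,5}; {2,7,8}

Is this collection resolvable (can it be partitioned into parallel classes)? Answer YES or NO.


v = 9, block size k = 3, number of blocks = 6.
For resolvability, blocks must partition into parallel classes of size v/k = 3.
Total blocks must therefore be a multiple of 3: 6 = 3·2 + 0 ⇒ divisible ✓.
Greedy packing gives 2 candidate class(es). Each should be a full parallel class (size 3, covers all 9 points).
  Class 1 (3 blocks): {1,3,7}; {4,6,8}; {0,2,5}. Points covered: [0, 1, 2, 3, 4, 5, 6, 7, 8].
  Class 2 (3 blocks): {0,1,6}; {3,4,5}; {2,7,8}. Points covered: [0, 1, 2, 3, 4, 5, 6, 7, 8].
All classes full (size 3)? YES. All classes cover every point? YES.
Resolvable? YES.

YES


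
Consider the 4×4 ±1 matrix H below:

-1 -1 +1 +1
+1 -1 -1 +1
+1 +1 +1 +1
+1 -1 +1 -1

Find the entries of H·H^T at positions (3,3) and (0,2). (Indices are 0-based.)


Row 0 of H: [-1, -1, 1, 1].
Row 2 of H: [1, 1, 1, 1].
Row 3 of H: [1, -1, 1, -1].
(H·H^T)[3][3] = Σ_j H[3][j]·H[3][j] = (1)² + (-1)² + (1)² + (-1)² = 1 + 1 + 1 + 1 = 4.
(H·H^T)[0][2] = Σ_j H[0][j]·H[2][j] = (-1)·(1) + (-1)·(1) + (1)·(1) + (1)·(1) = -1 + -1 + 1 + 1 = 0.
So rows 0 and 2 are orthogonal; the diagonal entry equals n = 4.

(3,3) entry = 4; (0,2) entry = 0.


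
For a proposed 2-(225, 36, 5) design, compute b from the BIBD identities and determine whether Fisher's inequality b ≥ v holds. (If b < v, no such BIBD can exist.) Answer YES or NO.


b = λv(v − 1)/(k(k − 1)) = 5·225·224/(36·35) = 252000/1260 = 200.
Compare with v = 225: b < v, so Fisher's inequality fails.

NO


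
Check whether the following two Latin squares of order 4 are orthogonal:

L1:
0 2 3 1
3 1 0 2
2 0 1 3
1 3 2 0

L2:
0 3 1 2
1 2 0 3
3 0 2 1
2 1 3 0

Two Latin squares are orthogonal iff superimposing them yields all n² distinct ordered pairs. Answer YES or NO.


Form the n² = 16 superimposed pairs (L1[i][j], L2[i][j]), row by row (rows and columns indexed from 0):
row 0: (0,0) (2,3) (3,1) (1,2)
row 1: (3,1) (1,2) (0,0) (2,3)
row 2: (2,3) (0,0) (1,2) (3,1)
row 3: (1,2) (3,1) (2,3) (0,0)
Orthogonality requires all 16 pairs distinct.
But the pair (3,1) repeats: cell (0,2) has L1 = 3, L2 = 1, and cell (1,0) has L1 = 3, L2 = 1.
A repeated pair means some other pair never occurs (only 4 distinct pairs out of 16), so the squares are not orthogonal.
Conclusion: NO.

NO


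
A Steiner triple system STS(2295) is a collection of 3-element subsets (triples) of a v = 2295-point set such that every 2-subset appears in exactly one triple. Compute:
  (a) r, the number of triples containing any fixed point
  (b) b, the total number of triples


An STS(v) is a 2-(v, 3, 1) BIBD: block size k = 3, λ = 1.
Replication: r(k − 1) = λ(v − 1) ⇒ r·2 = 2295 − 1 = 2294 ⇒ r = 1147.
Block count: b = v(v − 1)/6 = 2295·2294/6 = 5264730/6 = 877455.
(Check via bk = vr: 877455·3 = 2632365 = 2295·1147 = 2632365 ✓.)

r = 1147, b = 877455.


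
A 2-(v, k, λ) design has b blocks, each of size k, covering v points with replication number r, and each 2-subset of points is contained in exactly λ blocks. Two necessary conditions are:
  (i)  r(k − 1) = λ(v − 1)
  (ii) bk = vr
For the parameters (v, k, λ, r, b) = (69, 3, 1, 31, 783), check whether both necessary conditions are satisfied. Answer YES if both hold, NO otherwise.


Condition (i): r(k − 1) = 31·2 = 62; λ(v − 1) = 1·68 = 68. Match? NO.
Condition (ii): bk = 783·3 = 2349; vr = 69·31 = 2139. Match? NO.
Both conditions hold? NO.

NO


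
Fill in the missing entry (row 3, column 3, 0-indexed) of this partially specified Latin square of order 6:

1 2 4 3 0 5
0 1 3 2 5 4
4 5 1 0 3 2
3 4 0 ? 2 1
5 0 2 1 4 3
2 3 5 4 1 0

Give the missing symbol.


Row 3 contains symbols [0, 1, 2, 3, 4] — missing [5].
Column 3 contains symbols [0, 1, 2, 3, 4] — missing [5].
The missing symbol must appear in both missing sets; intersection = [5].
Therefore the hidden value is 5.

Missing value = 5.


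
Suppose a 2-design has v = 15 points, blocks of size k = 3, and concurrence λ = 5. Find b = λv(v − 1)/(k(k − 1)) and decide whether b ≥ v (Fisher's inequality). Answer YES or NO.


r = λ(v − 1)/(k − 1) = 5·14/2 = 35.
b = vr/k = 15·35/3 = 175.
Fisher's inequality: b ≥ v ⇔ 175 ≥ 15? YES.

YES


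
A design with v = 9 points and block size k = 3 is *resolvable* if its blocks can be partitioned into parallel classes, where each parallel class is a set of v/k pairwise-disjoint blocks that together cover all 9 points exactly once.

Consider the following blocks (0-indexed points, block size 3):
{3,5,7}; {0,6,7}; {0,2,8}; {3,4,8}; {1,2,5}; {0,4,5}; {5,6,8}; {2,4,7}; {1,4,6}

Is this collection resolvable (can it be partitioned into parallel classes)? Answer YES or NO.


v = 9, block size k = 3, number of blocks = 9.
For resolvability, blocks must partition into parallel classes of size v/k = 3.
Total blocks must therefore be a multiple of 3: 9 = 3·3 + 0 ⇒ divisible ✓.
Consider block {0,4,5}. It intersects every other block in the collection, so no parallel class of size 3 can contain it.
Since every block must belong to some parallel class in a resolution, the collection cannot be partitioned into parallel classes.
Resolvable? NO.

NO


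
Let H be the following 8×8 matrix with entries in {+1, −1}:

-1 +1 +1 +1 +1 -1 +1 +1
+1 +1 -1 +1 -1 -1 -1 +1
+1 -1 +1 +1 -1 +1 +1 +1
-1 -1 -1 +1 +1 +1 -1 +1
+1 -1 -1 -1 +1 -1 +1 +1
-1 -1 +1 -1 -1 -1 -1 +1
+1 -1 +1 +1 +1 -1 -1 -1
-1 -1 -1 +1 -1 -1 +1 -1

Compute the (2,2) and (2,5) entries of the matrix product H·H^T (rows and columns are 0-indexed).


Row 2 of H: [1, -1, 1, 1, -1, 1, 1, 1].
Row 5 of H: [-1, -1, 1, -1, -1, -1, -1, 1].
(H·H^T)[2][2] = Σ_j H[2][j]·H[2][j] = (1)² + (-1)² + (1)² + (1)² + (-1)² + (1)² + (1)² + (1)² = 1 + 1 + 1 + 1 + 1 + 1 + 1 + 1 = 8.
(H·H^T)[2][5] = Σ_j H[2][j]·H[5][j] = (1)·(-1) + (-1)·(-1) + (1)·(1) + (1)·(-1) + (-1)·(-1) + (1)·(-1) + (1)·(-1) + (1)·(1) = -1 + 1 + 1 + -1 + 1 + -1 + -1 + 1 = 0.
So rows 2 and 5 are orthogonal; the diagonal entry equals n = 8.

(2,2) entry = 8; (2,5) entry = 0.


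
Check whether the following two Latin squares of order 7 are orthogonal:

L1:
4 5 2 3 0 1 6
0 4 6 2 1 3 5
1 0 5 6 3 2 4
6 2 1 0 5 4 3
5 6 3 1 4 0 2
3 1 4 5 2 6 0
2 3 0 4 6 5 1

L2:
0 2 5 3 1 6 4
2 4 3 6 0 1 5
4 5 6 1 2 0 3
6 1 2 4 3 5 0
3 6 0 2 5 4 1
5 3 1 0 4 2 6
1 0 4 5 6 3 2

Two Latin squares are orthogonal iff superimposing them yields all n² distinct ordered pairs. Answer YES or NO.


Form the n² = 49 superimposed pairs (L1[i][j], L2[i][j]), row by row (rows and columns indexed from 0):
row 0: (4,0) (5,2) (2,5) (3,3) (0,1) (1,6) (6,4)
row 1: (0,2) (4,4) (6,3) (2,6) (1,0) (3,1) (5,5)
row 2: (1,4) (0,5) (5,6) (6,1) (3,2) (2,0) (4,3)
row 3: (6,6) (2,1) (1,2) (0,4) (5,3) (4,5) (3,0)
row 4: (5,3) (6,6) (3,0) (1,2) (4,5) (0,4) (2,1)
row 5: (3,5) (1,3) (4,1) (5,0) (2,4) (6,2) (0,6)
row 6: (2,1) (3,0) (0,4) (4,5) (6,6) (5,3) (1,2)
Orthogonality requires all 49 pairs distinct.
But the pair (5,3) repeats: cell (3,4) has L1 = 5, L2 = 3, and cell (4,0) has L1 = 5, L2 = 3.
A repeated pair means some other pair never occurs (only 35 distinct pairs out of 49), so the squares are not orthogonal.
Conclusion: NO.

NO


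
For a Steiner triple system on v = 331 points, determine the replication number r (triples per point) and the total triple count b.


An STS(v) is a 2-(v, 3, 1) BIBD: block size k = 3, λ = 1.
Replication: r(k − 1) = λ(v − 1) ⇒ r·2 = 331 − 1 = 330 ⇒ r = 165.
Block count: b = v(v − 1)/6 = 331·330/6 = 109230/6 = 18205.
(Check via bk = vr: 18205·3 = 54615 = 331·165 = 54615 ✓.)

r = 165, b = 18205.


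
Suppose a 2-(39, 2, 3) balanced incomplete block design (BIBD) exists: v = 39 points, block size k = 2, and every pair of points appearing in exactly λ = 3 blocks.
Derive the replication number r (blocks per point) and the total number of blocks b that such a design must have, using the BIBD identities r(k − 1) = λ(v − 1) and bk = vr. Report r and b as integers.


Any 2-(v, k, λ) BIBD satisfies two necessary conditions:
  (i)  Each point sits in r blocks, and counting incidences through any fixed point gives r(k − 1) = λ(v − 1), so r = λ(v − 1)/(k − 1).
  (ii) Total incidences bk = vr, so b = vr/k.
Step 1: r = λ(v − 1)/(k − 1) = 3·(39 − 1)/(2 − 1) = 3·38/1 = 114/1 = 114.
Step 2: b = vr/k = 39·114/2 = 4446/2 = 2223.
Check integrality: r = 114 ∈ Z ✓, b = 2223 ∈ Z ✓.
(These identities are necessary conditions: they determine r and b for any design with these parameters, but do not by themselves prove that one exists.)

r = 114, b = 2223.


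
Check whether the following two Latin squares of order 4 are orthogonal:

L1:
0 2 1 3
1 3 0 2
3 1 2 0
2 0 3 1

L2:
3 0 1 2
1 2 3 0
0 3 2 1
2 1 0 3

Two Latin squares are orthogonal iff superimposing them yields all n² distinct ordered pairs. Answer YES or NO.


Form the n² = 16 superimposed pairs (L1[i][j], L2[i][j]), row by row (rows and columns indexed from 0):
row 0: (0,3) (2,0) (1,1) (3,2)
row 1: (1,1) (3,2) (0,3) (2,0)
row 2: (3,0) (1,3) (2,2) (0,1)
row 3: (2,2) (0,1) (3,0) (1,3)
Orthogonality requires all 16 pairs distinct.
But the pair (1,1) repeats: cell (0,2) has L1 = 1, L2 = 1, and cell (1,0) has L1 = 1, L2 = 1.
A repeated pair means some other pair never occurs (only 8 distinct pairs out of 16), so the squares are not orthogonal.
Conclusion: NO.

NO


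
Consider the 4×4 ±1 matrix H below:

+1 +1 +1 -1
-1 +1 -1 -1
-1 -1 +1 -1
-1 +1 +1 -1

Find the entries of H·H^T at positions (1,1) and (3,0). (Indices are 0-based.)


Row 0 of H: [1, 1, 1, -1].
Row 1 of H: [-1, 1, -1, -1].
Row 3 of H: [-1, 1, 1, -1].
(H·H^T)[1][1] = Σ_j H[1][j]·H[1][j] = (-1)² + (1)² + (-1)² + (-1)² = 1 + 1 + 1 + 1 = 4.
(H·H^T)[3][0] = Σ_j H[3][j]·H[0][j] = (-1)·(1) + (1)·(1) + (1)·(1) + (-1)·(-1) = -1 + 1 + 1 + 1 = 2.
Rows 3 and 0 are not orthogonal (dot product = 2 ≠ 0), so H is not a Hadamard matrix.

(1,1) entry = 4; (3,0) entry = 2.


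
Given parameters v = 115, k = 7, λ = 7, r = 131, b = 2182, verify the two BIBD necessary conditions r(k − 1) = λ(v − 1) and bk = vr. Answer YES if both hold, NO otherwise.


Condition (i): r(k − 1) = 131·6 = 786; λ(v − 1) = 7·114 = 798. Match? NO.
Condition (ii): bk = 2182·7 = 15274; vr = 115·131 = 15065. Match? NO.
Both conditions hold? NO.

NO


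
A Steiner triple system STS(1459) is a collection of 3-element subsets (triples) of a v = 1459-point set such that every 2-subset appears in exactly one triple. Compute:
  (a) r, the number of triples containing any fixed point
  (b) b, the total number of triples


An STS(v) is a 2-(v, 3, 1) BIBD: block size k = 3, λ = 1.
Replication: r(k − 1) = λ(v − 1) ⇒ r·2 = 1459 − 1 = 1458 ⇒ r = 729.
Block count: bk = vr ⇒ b·3 = 1459·729 = 1063611 ⇒ b = 354537.

r = 729, b = 354537.


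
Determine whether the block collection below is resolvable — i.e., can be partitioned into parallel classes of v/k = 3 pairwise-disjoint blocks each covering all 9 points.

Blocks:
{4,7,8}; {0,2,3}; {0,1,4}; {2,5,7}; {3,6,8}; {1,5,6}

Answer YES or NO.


v = 9, block size k = 3, number of blocks = 6.
For resolvability, blocks must partition into parallel classes of size v/k = 3.
Total blocks must therefore be a multiple of 3: 6 = 3·2 + 0 ⇒ divisible ✓.
Greedy packing gives 2 candidate class(es). Each should be a full parallel class (size 3, covers all 9 points).
  Class 1 (3 blocks): {4,7,8}; {0,2,3}; {1,5,6}. Points covered: [0, 1, 2, 3, 4, 5, 6, 7, 8].
  Class 2 (3 blocks): {0,1,4}; {2,5,7}; {3,6,8}. Points covered: [0, 1, 2, 3, 4, 5, 6, 7, 8].
All classes full (size 3)? YES. All classes cover every point? YES.
Resolvable? YES.

YES


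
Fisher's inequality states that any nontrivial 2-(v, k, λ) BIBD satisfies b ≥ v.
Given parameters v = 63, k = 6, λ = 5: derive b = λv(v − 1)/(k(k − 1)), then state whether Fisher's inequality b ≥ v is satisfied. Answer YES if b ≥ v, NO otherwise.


r = λ(v − 1)/(k − 1) = 5·62/5 = 62.
b = vr/k = 63·62/6 = 651.
Fisher's inequality: b ≥ v ⇔ 651 ≥ 63? YES.

YES


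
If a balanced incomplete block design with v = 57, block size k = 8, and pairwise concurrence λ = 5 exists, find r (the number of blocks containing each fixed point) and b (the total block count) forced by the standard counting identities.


Any 2-(v, k, λ) BIBD satisfies two necessary conditions:
  (i)  Each point sits in r blocks, and counting incidences through any fixed point gives r(k − 1) = λ(v − 1), so r = λ(v − 1)/(k − 1).
  (ii) Total incidences bk = vr, so b = vr/k.
Step 1: r = λ(v − 1)/(k − 1) = 5·(57 − 1)/(8 − 1) = 5·56/7 = 280/7 = 40.
Step 2: b = vr/k = 57·40/8 = 2280/8 = 285.
Check integrality: r = 40 ∈ Z ✓, b = 285 ∈ Z ✓.
(These identities are necessary conditions: they determine r and b for any design with these parameters, but do not by themselves prove that one exists.)

r = 40, b = 285.


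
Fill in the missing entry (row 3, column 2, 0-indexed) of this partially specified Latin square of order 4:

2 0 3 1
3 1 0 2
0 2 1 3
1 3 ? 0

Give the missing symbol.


Row 3 contains symbols [0, 1, 3] — missing [2].
Column 2 contains symbols [0, 1, 3] — missing [2].
The missing symbol must appear in both missing sets; intersection = [2].
Therefore the hidden value is 2.

Missing value = 2.


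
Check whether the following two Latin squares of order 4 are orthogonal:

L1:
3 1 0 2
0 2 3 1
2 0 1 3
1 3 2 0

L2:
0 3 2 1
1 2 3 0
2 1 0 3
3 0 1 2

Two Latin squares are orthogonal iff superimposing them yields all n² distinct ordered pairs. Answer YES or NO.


Form the n² = 16 superimposed pairs (L1[i][j], L2[i][j]), row by row (rows and columns indexed from 0):
row 0: (3,0) (1,3) (0,2) (2,1)
row 1: (0,1) (2,2) (3,3) (1,0)
row 2: (2,2) (0,1) (1,0) (3,3)
row 3: (1,3) (3,0) (2,1) (0,2)
Orthogonality requires all 16 pairs distinct.
But the pair (2,2) repeats: cell (1,1) has L1 = 2, L2 = 2, and cell (2,0) has L1 = 2, L2 = 2.
A repeated pair means some other pair never occurs (only 8 distinct pairs out of 16), so the squares are not orthogonal.
Conclusion: NO.

NO


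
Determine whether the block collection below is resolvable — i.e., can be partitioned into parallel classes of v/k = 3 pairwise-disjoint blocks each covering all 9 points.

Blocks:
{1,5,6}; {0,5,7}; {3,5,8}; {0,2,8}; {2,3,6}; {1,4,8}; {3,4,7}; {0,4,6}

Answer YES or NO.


v = 9, block size k = 3, number of blocks = 8.
For resolvability, blocks must partition into parallel classes of size v/k = 3.
Total blocks must therefore be a multiple of 3: 8 = 3·2 + 2 ⇒ not divisible ✗.
Resolvable? NO.

NO


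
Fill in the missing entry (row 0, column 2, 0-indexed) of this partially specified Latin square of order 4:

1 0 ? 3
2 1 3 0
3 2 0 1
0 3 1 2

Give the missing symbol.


Row 0 contains symbols [0, 1, 3] — missing [2].
Column 2 contains symbols [0, 1, 3] — missing [2].
The missing symbol must appear in both missing sets; intersection = [2].
Therefore the hidden value is 2.

Missing value = 2.


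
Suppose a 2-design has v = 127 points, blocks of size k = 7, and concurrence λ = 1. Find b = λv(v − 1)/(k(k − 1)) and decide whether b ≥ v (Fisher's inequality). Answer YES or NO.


b = λv(v − 1)/(k(k − 1)) = 1·127·126/(7·6) = 16002/42 = 381.
Compare with v = 127: b ≥ v, so Fisher's inequality holds.

YES


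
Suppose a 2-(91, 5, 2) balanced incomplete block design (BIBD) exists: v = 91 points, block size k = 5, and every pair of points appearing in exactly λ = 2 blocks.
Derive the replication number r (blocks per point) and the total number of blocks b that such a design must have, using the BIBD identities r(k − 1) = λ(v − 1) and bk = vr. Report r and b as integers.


Any 2-(v, k, λ) BIBD satisfies two necessary conditions:
  (i)  Each point sits in r blocks, and counting incidences through any fixed point gives r(k − 1) = λ(v − 1), so r = λ(v − 1)/(k − 1).
  (ii) Total incidences bk = vr, so b = vr/k.
Step 1: r = λ(v − 1)/(k − 1) = 2·(91 − 1)/(5 − 1) = 2·90/4 = 180/4 = 45.
Step 2: b = vr/k = 91·45/5 = 4095/5 = 819.
Check integrality: r = 45 ∈ Z ✓, b = 819 ∈ Z ✓.
(These identities are necessary conditions: they determine r and b for any design with these parameters, but do not by themselves prove that one exists.)

r = 45, b = 819.


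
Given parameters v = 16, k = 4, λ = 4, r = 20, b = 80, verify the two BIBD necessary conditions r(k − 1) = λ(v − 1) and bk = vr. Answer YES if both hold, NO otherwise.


Condition (i): r(k − 1) = 20·3 = 60; λ(v − 1) = 4·15 = 60. Match? YES.
Condition (ii): bk = 80·4 = 320; vr = 16·20 = 320. Match? YES.
Both conditions hold? YES.

YES


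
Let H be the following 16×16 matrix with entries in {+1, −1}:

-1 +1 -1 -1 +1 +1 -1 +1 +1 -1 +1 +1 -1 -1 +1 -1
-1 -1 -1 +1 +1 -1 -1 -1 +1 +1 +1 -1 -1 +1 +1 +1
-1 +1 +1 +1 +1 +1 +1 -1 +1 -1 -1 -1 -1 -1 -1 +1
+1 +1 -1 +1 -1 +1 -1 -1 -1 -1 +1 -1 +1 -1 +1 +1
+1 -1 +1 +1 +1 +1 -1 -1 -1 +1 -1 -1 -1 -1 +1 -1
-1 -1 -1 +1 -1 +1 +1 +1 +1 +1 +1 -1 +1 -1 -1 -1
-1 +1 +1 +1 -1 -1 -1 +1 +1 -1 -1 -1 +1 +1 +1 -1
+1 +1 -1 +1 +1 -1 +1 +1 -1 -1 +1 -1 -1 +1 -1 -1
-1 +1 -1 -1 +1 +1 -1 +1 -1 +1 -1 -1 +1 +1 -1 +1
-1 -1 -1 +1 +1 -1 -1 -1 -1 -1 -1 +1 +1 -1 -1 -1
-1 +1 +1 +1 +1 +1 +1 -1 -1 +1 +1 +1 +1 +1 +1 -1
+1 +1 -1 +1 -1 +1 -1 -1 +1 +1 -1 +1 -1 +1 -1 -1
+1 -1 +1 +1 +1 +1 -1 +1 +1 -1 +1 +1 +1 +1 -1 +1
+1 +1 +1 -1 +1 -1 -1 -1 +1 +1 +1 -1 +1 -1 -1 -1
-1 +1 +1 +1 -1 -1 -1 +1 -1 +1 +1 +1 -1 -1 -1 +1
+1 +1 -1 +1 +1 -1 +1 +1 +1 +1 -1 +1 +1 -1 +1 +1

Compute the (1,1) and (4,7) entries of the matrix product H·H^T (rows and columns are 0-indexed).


Row 1 of H: [-1, -1, -1, 1, 1, -1, -1, -1, 1, 1, 1, -1, -1, 1, 1, 1].
Row 4 of H: [1, -1, 1, 1, 1, 1, -1, -1, -1, 1, -1, -1, -1, -1, 1, -1].
Row 7 of H: [1, 1, -1, 1, 1, -1, 1, 1, -1, -1, 1, -1, -1, 1, -1, -1].
(H·H^T)[1][1] = Σ_j H[1][j]·H[1][j] = (-1)² + (-1)² + (-1)² + (1)² + (1)² + (-1)² + (-1)² + (-1)² + (1)² + (1)² + (1)² + (-1)² + (-1)² + (1)² + (1)² + (1)² = 1 + 1 + 1 + 1 + 1 + 1 + 1 + 1 + 1 + 1 + 1 + 1 + 1 + 1 + 1 + 1 = 16.
(H·H^T)[4][7] = Σ_j H[4][j]·H[7][j] = (1)·(1) + (-1)·(1) + (1)·(-1) + (1)·(1) + (1)·(1) + (1)·(-1) + (-1)·(1) + (-1)·(1) + (-1)·(-1) + (1)·(-1) + (-1)·(1) + (-1)·(-1) + (-1)·(-1) + (-1)·(1) + (1)·(-1) + (-1)·(-1) = 1 + -1 + -1 + 1 + 1 + -1 + -1 + -1 + 1 + -1 + -1 + 1 + 1 + -1 + -1 + 1 = -2.
Rows 4 and 7 are not orthogonal (dot product = -2 ≠ 0), so H is not a Hadamard matrix.

(1,1) entry = 16; (4,7) entry = -2.


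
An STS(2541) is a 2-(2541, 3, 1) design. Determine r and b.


An STS(v) is a 2-(v, 3, 1) BIBD: block size k = 3, λ = 1.
Replication: r(k − 1) = λ(v − 1) ⇒ r·2 = 2541 − 1 = 2540 ⇒ r = 1270.
Block count: b = v(v − 1)/6 = 2541·2540/6 = 6454140/6 = 1075690.
(Check via bk = vr: 1075690·3 = 3227070 = 2541·1270 = 3227070 ✓.)

r = 1270, b = 1075690.


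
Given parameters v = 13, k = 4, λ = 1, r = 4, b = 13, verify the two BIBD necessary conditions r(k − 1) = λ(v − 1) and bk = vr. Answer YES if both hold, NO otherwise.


Condition (i): r(k − 1) = 4·3 = 12; λ(v − 1) = 1·12 = 12. Match? YES.
Condition (ii): bk = 13·4 = 52; vr = 13·4 = 52. Match? YES.
Both conditions hold? YES.

YES


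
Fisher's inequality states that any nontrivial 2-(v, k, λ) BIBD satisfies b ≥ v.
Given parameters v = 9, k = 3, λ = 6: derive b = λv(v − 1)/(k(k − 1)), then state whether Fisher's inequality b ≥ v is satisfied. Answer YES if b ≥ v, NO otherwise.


b = λv(v − 1)/(k(k − 1)) = 6·9·8/(3·2) = 432/6 = 72.
Compare with v = 9: b ≥ v, so Fisher's inequality holds.

YES


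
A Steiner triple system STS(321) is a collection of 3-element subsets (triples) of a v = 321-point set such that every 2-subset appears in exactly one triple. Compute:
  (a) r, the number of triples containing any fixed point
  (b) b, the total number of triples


An STS(v) is a 2-(v, 3, 1) BIBD: block size k = 3, λ = 1.
Replication: r(k − 1) = λ(v − 1) ⇒ r·2 = 321 − 1 = 320 ⇒ r = 160.
Block count: bk = vr ⇒ b·3 = 321·160 = 51360 ⇒ b = 17120.
(Check via b = v(v − 1)/6 = 321·320/6 = 102720/6 = 17120.)

r = 160, b = 17120.


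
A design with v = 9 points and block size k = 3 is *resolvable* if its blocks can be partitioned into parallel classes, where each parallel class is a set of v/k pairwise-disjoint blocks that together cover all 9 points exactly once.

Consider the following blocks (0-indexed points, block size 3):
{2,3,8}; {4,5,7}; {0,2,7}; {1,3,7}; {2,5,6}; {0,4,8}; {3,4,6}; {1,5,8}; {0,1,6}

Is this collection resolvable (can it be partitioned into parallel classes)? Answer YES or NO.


v = 9, block size k = 3, number of blocks = 9.
For resolvability, blocks must partition into parallel classes of size v/k = 3.
Total blocks must therefore be a multiple of 3: 9 = 3·3 + 0 ⇒ divisible ✓.
Greedy packing gives 3 candidate class(es). Each should be a full parallel class (size 3, covers all 9 points).
  Class 1 (3 blocks): {2,3,8}; {4,5,7}; {0,1,6}. Points covered: [0, 1, 2, 3, 4, 5, 6, 7, 8].
  Class 2 (3 blocks): {0,2,7}; {3,4,6}; {1,5,8}. Points covered: [0, 1, 2, 3, 4, 5, 6, 7, 8].
  Class 3 (3 blocks): {1,3,7}; {2,5,6}; {0,4,8}. Points covered: [0, 1, 2, 3, 4, 5, 6, 7, 8].
All classes full (size 3)? YES. All classes cover every point? YES.
Resolvable? YES.

YES


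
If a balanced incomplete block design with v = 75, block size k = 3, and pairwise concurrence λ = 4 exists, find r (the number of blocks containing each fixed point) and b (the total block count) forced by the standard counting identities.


Any 2-(v, k, λ) BIBD satisfies two necessary conditions:
  (i)  Each point sits in r blocks, and counting incidences through any fixed point gives r(k − 1) = λ(v − 1), so r = λ(v − 1)/(k − 1).
  (ii) Total incidences bk = vr, so b = vr/k.
Step 1: r = λ(v − 1)/(k − 1) = 4·(75 − 1)/(3 − 1) = 4·74/2 = 296/2 = 148.
Step 2: b = vr/k = 75·148/3 = 11100/3 = 3700.
Check integrality: r = 148 ∈ Z ✓, b = 3700 ∈ Z ✓.
(These identities are necessary conditions: they determine r and b for any design with these parameters, but do not by themselves prove that one exists.)

r = 148, b = 3700.


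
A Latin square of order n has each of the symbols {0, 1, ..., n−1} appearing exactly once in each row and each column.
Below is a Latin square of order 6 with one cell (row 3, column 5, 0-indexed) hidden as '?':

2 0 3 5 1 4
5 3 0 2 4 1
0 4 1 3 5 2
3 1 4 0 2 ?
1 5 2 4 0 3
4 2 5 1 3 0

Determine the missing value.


Row 3 contains symbols [0, 1, 2, 3, 4] — missing [5].
Column 5 contains symbols [0, 1, 2, 3, 4] — missing [5].
The missing symbol must appear in both missing sets; intersection = [5].
Therefore the hidden value is 5.

Missing value = 5.


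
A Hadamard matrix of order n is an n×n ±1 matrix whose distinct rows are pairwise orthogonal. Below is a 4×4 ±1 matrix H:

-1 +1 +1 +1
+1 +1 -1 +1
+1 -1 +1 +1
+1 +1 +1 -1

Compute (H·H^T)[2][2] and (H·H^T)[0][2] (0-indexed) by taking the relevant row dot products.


Row 0 of H: [-1, 1, 1, 1].
Row 2 of H: [1, -1, 1, 1].
(H·H^T)[2][2] = Σ_j H[2][j]·H[2][j] = (1)² + (-1)² + (1)² + (1)² = 1 + 1 + 1 + 1 = 4.
(H·H^T)[0][2] = Σ_j H[0][j]·H[2][j] = (-1)·(1) + (1)·(-1) + (1)·(1) + (1)·(1) = -1 + -1 + 1 + 1 = 0.
So rows 0 and 2 are orthogonal; the diagonal entry equals n = 4.

(2,2) entry = 4; (0,2) entry = 0.


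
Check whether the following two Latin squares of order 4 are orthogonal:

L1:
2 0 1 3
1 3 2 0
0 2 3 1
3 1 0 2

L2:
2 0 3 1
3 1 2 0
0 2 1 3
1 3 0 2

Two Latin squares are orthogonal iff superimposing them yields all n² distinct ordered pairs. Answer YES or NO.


Form the n² = 16 superimposed pairs (L1[i][j], L2[i][j]), row by row (rows and columns indexed from 0):
row 0: (2,2) (0,0) (1,3) (3,1)
row 1: (1,3) (3,1) (2,2) (0,0)
row 2: (0,0) (2,2) (3,1) (1,3)
row 3: (3,1) (1,3) (0,0) (2,2)
Orthogonality requires all 16 pairs distinct.
But the pair (1,3) repeats: cell (0,2) has L1 = 1, L2 = 3, and cell (1,0) has L1 = 1, L2 = 3.
A repeated pair means some other pair never occurs (only 4 distinct pairs out of 16), so the squares are not orthogonal.
Conclusion: NO.

NO


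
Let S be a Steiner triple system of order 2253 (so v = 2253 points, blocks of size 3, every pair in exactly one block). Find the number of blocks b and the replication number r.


An STS(v) is a 2-(v, 3, 1) BIBD: block size k = 3, λ = 1.
Replication: r(k − 1) = λ(v − 1) ⇒ r·2 = 2253 − 1 = 2252 ⇒ r = 1126.
Block count: bk = vr ⇒ b·3 = 2253·1126 = 2536878 ⇒ b = 845626.

r = 1126, b = 845626.


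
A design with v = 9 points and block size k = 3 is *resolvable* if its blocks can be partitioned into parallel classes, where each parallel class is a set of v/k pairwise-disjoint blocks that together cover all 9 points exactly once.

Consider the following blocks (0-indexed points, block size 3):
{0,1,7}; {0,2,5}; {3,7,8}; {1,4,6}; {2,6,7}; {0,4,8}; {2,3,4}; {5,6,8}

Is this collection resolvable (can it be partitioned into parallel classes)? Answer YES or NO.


v = 9, block size k = 3, number of blocks = 8.
For resolvability, blocks must partition into parallel classes of size v/k = 3.
Total blocks must therefore be a multiple of 3: 8 = 3·2 + 2 ⇒ not divisible ✗.
Resolvable? NO.

NO


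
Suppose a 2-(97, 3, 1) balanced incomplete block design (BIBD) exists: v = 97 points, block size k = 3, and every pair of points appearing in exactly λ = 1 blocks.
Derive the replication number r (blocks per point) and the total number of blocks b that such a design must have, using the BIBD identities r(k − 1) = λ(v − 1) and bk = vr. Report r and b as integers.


Any 2-(v, k, λ) BIBD satisfies two necessary conditions:
  (i)  Each point sits in r blocks, and counting incidences through any fixed point gives r(k − 1) = λ(v − 1), so r = λ(v − 1)/(k − 1).
  (ii) Total incidences bk = vr, so b = vr/k.
Step 1: r = λ(v − 1)/(k − 1) = 1·(97 − 1)/(3 − 1) = 1·96/2 = 96/2 = 48.
Step 2: b = vr/k = 97·48/3 = 4656/3 = 1552.
Check integrality: r = 48 ∈ Z ✓, b = 1552 ∈ Z ✓.
(These identities are necessary conditions: they determine r and b for any design with these parameters, but do not by themselves prove that one exists.)

r = 48, b = 1552.


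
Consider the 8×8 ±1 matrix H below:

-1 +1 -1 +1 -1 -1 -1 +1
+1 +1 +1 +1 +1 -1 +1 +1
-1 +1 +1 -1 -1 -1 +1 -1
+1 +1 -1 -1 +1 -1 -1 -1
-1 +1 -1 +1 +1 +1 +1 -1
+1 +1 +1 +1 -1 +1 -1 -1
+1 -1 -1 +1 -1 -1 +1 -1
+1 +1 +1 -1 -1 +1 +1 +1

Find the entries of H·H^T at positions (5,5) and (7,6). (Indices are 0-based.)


Row 5 of H: [1, 1, 1, 1, -1, 1, -1, -1].
Row 6 of H: [1, -1, -1, 1, -1, -1, 1, -1].
Row 7 of H: [1, 1, 1, -1, -1, 1, 1, 1].
(H·H^T)[5][5] = Σ_j H[5][j]·H[5][j] = (1)² + (1)² + (1)² + (1)² + (-1)² + (1)² + (-1)² + (-1)² = 1 + 1 + 1 + 1 + 1 + 1 + 1 + 1 = 8.
(H·H^T)[7][6] = Σ_j H[7][j]·H[6][j] = (1)·(1) + (1)·(-1) + (1)·(-1) + (-1)·(1) + (-1)·(-1) + (1)·(-1) + (1)·(1) + (1)·(-1) = 1 + -1 + -1 + -1 + 1 + -1 + 1 + -1 = -2.
Rows 7 and 6 are not orthogonal (dot product = -2 ≠ 0), so H is not a Hadamard matrix.

(5,5) entry = 8; (7,6) entry = -2.


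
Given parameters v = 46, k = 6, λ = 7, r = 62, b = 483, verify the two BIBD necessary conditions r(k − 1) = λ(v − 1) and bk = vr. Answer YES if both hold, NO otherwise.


Condition (i): r(k − 1) = 62·5 = 310; λ(v − 1) = 7·45 = 315. Match? NO.
Condition (ii): bk = 483·6 = 2898; vr = 46·62 = 2852. Match? NO.
Both conditions hold? NO.

NO


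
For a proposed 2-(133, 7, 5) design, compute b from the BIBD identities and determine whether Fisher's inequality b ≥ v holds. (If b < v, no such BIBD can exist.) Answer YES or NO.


b = λv(v − 1)/(k(k − 1)) = 5·133·132/(7·6) = 87780/42 = 2090.
Compare with v = 133: b ≥ v, so Fisher's inequality holds.

YES


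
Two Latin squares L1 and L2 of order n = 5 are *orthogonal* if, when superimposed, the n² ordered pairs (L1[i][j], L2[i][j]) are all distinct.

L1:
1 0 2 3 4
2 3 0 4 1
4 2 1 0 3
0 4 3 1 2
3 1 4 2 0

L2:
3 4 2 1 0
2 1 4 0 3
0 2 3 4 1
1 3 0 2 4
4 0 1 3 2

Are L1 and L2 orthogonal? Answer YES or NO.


Form the n² = 25 superimposed pairs (L1[i][j], L2[i][j]), row by row (rows and columns indexed from 0):
row 0: (1,3) (0,4) (2,2) (3,1) (4,0)
row 1: (2,2) (3,1) (0,4) (4,0) (1,3)
row 2: (4,0) (2,2) (1,3) (0,4) (3,1)
row 3: (0,1) (4,3) (3,0) (1,2) (2,4)
row 4: (3,4) (1,0) (4,1) (2,3) (0,2)
Orthogonality requires all 25 pairs distinct.
But the pair (2,2) repeats: cell (0,2) has L1 = 2, L2 = 2, and cell (1,0) has L1 = 2, L2 = 2.
A repeated pair means some other pair never occurs (only 15 distinct pairs out of 25), so the squares are not orthogonal.
Conclusion: NO.

NO


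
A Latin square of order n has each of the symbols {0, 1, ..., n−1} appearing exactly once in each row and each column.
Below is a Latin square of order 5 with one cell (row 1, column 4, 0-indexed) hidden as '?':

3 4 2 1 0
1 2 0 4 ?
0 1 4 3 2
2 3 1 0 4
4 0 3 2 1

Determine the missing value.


Row 1 contains symbols [0, 1, 2, 4] — missing [3].
Column 4 contains symbols [0, 1, 2, 4] — missing [3].
The missing symbol must appear in both missing sets; intersection = [3].
Therefore the hidden value is 3.

Missing value = 3.


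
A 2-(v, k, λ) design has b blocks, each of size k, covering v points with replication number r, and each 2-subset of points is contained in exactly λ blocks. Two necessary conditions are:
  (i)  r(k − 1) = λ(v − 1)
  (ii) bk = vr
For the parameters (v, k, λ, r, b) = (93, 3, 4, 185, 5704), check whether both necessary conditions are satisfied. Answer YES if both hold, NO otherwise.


Condition (i): r(k − 1) = 185·2 = 370; λ(v − 1) = 4·92 = 368. Match? NO.
Condition (ii): bk = 5704·3 = 17112; vr = 93·185 = 17205. Match? NO.
Both conditions hold? NO.

NO


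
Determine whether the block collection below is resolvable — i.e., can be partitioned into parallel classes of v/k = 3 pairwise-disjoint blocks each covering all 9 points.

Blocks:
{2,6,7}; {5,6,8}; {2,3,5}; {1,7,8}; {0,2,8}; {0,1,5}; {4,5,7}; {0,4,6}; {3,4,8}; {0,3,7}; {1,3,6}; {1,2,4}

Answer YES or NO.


v = 9, block size k = 3, number of blocks = 12.
For resolvability, blocks must partition into parallel classes of size v/k = 3.
Total blocks must therefore be a multiple of 3: 12 = 3·4 + 0 ⇒ divisible ✓.
Greedy packing gives 4 candidate class(es). Each should be a full parallel class (size 3, covers all 9 points).
  Class 1 (3 blocks): {2,6,7}; {0,1,5}; {3,4,8}. Points covered: [0, 1, 2, 3, 4, 5, 6, 7, 8].
  Class 2 (3 blocks): {5,6,8}; {0,3,7}; {1,2,4}. Points covered: [0, 1, 2, 3, 4, 5, 6, 7, 8].
  Class 3 (3 blocks): {2,3,5}; {1,7,8}; {0,4,6}. Points covered: [0, 1, 2, 3, 4, 5, 6, 7, 8].
  Class 4 (3 blocks): {0,2,8}; {4,5,7}; {1,3,6}. Points covered: [0, 1, 2, 3, 4, 5, 6, 7, 8].
All classes full (size 3)? YES. All classes cover every point? YES.
Resolvable? YES.

YES


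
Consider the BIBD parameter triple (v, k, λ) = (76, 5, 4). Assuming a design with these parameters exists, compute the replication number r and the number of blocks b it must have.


Any 2-(v, k, λ) BIBD satisfies two necessary conditions:
  (i)  Each point sits in r blocks, and counting incidences through any fixed point gives r(k − 1) = λ(v − 1), so r = λ(v − 1)/(k − 1).
  (ii) Total incidences bk = vr, so b = vr/k.
Step 1: r = λ(v − 1)/(k − 1) = 4·(76 − 1)/(5 − 1) = 4·75/4 = 300/4 = 75.
Step 2: b = vr/k = 76·75/5 = 5700/5 = 1140.
Check integrality: r = 75 ∈ Z ✓, b = 1140 ∈ Z ✓.
(These identities are necessary conditions: they determine r and b for any design with these parameters, but do not by themselves prove that one exists.)

r = 75, b = 1140.


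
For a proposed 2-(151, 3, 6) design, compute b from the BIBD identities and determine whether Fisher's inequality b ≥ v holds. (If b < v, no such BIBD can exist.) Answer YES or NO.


b = λv(v − 1)/(k(k − 1)) = 6·151·150/(3·2) = 135900/6 = 22650.
Compare with v = 151: b ≥ v, so Fisher's inequality holds.

YES


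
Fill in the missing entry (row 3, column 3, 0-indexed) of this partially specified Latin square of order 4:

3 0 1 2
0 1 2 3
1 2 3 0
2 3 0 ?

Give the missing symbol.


Row 3 contains symbols [0, 2, 3] — missing [1].
Column 3 contains symbols [0, 2, 3] — missing [1].
The missing symbol must appear in both missing sets; intersection = [1].
Therefore the hidden value is 1.

Missing value = 1.


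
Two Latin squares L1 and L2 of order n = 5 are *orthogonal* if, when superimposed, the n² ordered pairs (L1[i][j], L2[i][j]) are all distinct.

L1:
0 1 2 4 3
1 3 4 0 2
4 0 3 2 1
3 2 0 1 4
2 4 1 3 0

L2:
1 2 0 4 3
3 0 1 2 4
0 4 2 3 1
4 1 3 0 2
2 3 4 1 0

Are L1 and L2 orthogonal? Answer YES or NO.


Form the n² = 25 superimposed pairs (L1[i][j], L2[i][j]), row by row (rows and columns indexed from 0):
row 0: (0,1) (1,2) (2,0) (4,4) (3,3)
row 1: (1,3) (3,0) (4,1) (0,2) (2,4)
row 2: (4,0) (0,4) (3,2) (2,3) (1,1)
row 3: (3,4) (2,1) (0,3) (1,0) (4,2)
row 4: (2,2) (4,3) (1,4) (3,1) (0,0)
Orthogonality requires all 25 pairs distinct.
Check by first coordinate: for each symbol s of L1, list the L2 entries in the n cells where L1 = s; they must all differ.
  L1 = 0: L2 entries (in reading order) 1, 2, 4, 3, 0 — all 5 distinct ✓
  L1 = 1: L2 entries (in reading order) 2, 3, 1, 0, 4 — all 5 distinct ✓
  L1 = 2: L2 entries (in reading order) 0, 4, 3, 1, 2 — all 5 distinct ✓
  L1 = 3: L2 entries (in reading order) 3, 0, 2, 4, 1 — all 5 distinct ✓
  L1 = 4: L2 entries (in reading order) 4, 1, 0, 2, 3 — all 5 distinct ✓
Every symbol of L1 meets every symbol of L2 exactly once, so all 25 pairs are distinct (25 of 25).
Conclusion: YES.

YES


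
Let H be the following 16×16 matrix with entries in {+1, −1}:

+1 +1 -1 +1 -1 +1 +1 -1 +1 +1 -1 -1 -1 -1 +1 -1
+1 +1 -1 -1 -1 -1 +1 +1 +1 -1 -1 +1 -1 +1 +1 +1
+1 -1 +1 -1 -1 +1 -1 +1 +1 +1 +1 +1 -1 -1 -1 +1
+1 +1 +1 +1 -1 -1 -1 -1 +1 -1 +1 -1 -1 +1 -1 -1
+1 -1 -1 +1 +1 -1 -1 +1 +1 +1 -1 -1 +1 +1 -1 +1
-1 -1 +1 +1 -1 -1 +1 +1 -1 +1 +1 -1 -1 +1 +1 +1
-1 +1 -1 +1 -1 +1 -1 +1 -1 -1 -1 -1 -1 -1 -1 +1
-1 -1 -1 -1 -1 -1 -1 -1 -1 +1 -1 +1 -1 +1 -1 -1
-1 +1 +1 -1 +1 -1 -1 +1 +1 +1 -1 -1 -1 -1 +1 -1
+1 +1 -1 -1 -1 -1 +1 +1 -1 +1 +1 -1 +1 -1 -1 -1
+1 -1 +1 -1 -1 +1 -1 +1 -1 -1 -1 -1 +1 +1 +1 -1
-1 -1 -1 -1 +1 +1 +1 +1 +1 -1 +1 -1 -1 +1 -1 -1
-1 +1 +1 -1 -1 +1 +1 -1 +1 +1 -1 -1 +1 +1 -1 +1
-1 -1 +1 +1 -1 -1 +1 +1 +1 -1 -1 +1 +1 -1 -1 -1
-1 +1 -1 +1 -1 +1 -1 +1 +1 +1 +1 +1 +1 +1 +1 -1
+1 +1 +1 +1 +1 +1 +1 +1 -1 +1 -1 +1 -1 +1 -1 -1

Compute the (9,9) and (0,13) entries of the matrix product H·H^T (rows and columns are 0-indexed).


Row 0 of H: [1, 1, -1, 1, -1, 1, 1, -1, 1, 1, -1, -1, -1, -1, 1, -1].
Row 9 of H: [1, 1, -1, -1, -1, -1, 1, 1, -1, 1, 1, -1, 1, -1, -1, -1].
Row 13 of H: [-1, -1, 1, 1, -1, -1, 1, 1, 1, -1, -1, 1, 1, -1, -1, -1].
(H·H^T)[9][9] = Σ_j H[9][j]·H[9][j] = (1)² + (1)² + (-1)² + (-1)² + (-1)² + (-1)² + (1)² + (1)² + (-1)² + (1)² + (1)² + (-1)² + (1)² + (-1)² + (-1)² + (-1)² = 1 + 1 + 1 + 1 + 1 + 1 + 1 + 1 + 1 + 1 + 1 + 1 + 1 + 1 + 1 + 1 = 16.
(H·H^T)[0][13] = Σ_j H[0][j]·H[13][j] = (1)·(-1) + (1)·(-1) + (-1)·(1) + (1)·(1) + (-1)·(-1) + (1)·(-1) + (1)·(1) + (-1)·(1) + (1)·(1) + (1)·(-1) + (-1)·(-1) + (-1)·(1) + (-1)·(1) + (-1)·(-1) + (1)·(-1) + (-1)·(-1) = -1 + -1 + -1 + 1 + 1 + -1 + 1 + -1 + 1 + -1 + 1 + -1 + -1 + 1 + -1 + 1 = -2.
Rows 0 and 13 are not orthogonal (dot product = -2 ≠ 0), so H is not a Hadamard matrix.

(9,9) entry = 16; (0,13) entry = -2.


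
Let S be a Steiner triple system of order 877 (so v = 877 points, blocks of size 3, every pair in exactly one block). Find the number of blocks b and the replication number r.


An STS(v) is a 2-(v, 3, 1) BIBD: block size k = 3, λ = 1.
Replication: r(k − 1) = λ(v − 1) ⇒ r·2 = 877 − 1 = 876 ⇒ r = 438.
Block count: b = v(v − 1)/6 = 877·876/6 = 768252/6 = 128042.

r = 438, b = 128042.


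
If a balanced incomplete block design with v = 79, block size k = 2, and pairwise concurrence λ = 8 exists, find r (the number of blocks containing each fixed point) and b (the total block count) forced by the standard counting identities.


Any 2-(v, k, λ) BIBD satisfies two necessary conditions:
  (i)  Each point sits in r blocks, and counting incidences through any fixed point gives r(k − 1) = λ(v − 1), so r = λ(v − 1)/(k − 1).
  (ii) Total incidences bk = vr, so b = vr/k.
Step 1: r = λ(v − 1)/(k − 1) = 8·(79 − 1)/(2 − 1) = 8·78/1 = 624/1 = 624.
Step 2: b = vr/k = 79·624/2 = 49296/2 = 24648.
Check integrality: r = 624 ∈ Z ✓, b = 24648 ∈ Z ✓.
(These identities are necessary conditions: they determine r and b for any design with these parameters, but do not by themselves prove that one exists.)

r = 624, b = 24648.


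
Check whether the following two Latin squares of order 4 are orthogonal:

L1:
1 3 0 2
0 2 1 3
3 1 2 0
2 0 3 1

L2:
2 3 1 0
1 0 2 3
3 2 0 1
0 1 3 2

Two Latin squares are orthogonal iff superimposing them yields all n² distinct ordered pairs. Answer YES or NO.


Form the n² = 16 superimposed pairs (L1[i][j], L2[i][j]), row by row (rows and columns indexed from 0):
row 0: (1,2) (3,3) (0,1) (2,0)
row 1: (0,1) (2,0) (1,2) (3,3)
row 2: (3,3) (1,2) (2,0) (0,1)
row 3: (2,0) (0,1) (3,3) (1,2)
Orthogonality requires all 16 pairs distinct.
But the pair (0,1) repeats: cell (0,2) has L1 = 0, L2 = 1, and cell (1,0) has L1 = 0, L2 = 1.
A repeated pair means some other pair never occurs (only 4 distinct pairs out of 16), so the squares are not orthogonal.
Conclusion: NO.

NO


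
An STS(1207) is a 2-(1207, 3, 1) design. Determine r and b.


An STS(v) is a 2-(v, 3, 1) BIBD: block size k = 3, λ = 1.
Replication: r(k − 1) = λ(v − 1) ⇒ r·2 = 1207 − 1 = 1206 ⇒ r = 603.
Block count: b = v(v − 1)/6 = 1207·1206/6 = 1455642/6 = 242607.
(Check via bk = vr: 242607·3 = 727821 = 1207·603 = 727821 ✓.)

r = 603, b = 242607.


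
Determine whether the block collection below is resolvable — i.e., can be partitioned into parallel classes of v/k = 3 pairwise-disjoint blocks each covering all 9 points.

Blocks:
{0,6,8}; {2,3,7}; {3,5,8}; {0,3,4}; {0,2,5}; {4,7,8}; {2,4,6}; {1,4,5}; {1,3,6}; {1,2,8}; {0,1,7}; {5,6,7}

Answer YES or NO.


v = 9, block size k = 3, number of blocks = 12.
For resolvability, blocks must partition into parallel classes of size v/k = 3.
Total blocks must therefore be a multiple of 3: 12 = 3·4 + 0 ⇒ divisible ✓.
Greedy packing gives 4 candidate class(es). Each should be a full parallel class (size 3, covers all 9 points).
  Class 1 (3 blocks): {0,6,8}; {2,3,7}; {1,4,5}. Points covered: [0, 1, 2, 3, 4, 5, 6, 7, 8].
  Class 2 (3 blocks): {3,5,8}; {2,4,6}; {0,1,7}. Points covered: [0, 1, 2, 3, 4, 5, 6, 7, 8].
  Class 3 (3 blocks): {0,3,4}; {1,2,8}; {5,6,7}. Points covered: [0, 1, 2, 3, 4, 5, 6, 7, 8].
  Class 4 (3 blocks): {0,2,5}; {4,7,8}; {1,3,6}. Points covered: [0, 1, 2, 3, 4, 5, 6, 7, 8].
All classes full (size 3)? YES. All classes cover every point? YES.
Resolvable? YES.

YES


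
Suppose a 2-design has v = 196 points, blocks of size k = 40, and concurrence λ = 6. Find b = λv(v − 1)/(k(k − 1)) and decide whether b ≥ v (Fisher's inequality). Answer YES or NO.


r = λ(v − 1)/(k − 1) = 6·195/39 = 30.
b = vr/k = 196·30/40 = 147.
Fisher's inequality: b ≥ v ⇔ 147 ≥ 196? NO.

NO


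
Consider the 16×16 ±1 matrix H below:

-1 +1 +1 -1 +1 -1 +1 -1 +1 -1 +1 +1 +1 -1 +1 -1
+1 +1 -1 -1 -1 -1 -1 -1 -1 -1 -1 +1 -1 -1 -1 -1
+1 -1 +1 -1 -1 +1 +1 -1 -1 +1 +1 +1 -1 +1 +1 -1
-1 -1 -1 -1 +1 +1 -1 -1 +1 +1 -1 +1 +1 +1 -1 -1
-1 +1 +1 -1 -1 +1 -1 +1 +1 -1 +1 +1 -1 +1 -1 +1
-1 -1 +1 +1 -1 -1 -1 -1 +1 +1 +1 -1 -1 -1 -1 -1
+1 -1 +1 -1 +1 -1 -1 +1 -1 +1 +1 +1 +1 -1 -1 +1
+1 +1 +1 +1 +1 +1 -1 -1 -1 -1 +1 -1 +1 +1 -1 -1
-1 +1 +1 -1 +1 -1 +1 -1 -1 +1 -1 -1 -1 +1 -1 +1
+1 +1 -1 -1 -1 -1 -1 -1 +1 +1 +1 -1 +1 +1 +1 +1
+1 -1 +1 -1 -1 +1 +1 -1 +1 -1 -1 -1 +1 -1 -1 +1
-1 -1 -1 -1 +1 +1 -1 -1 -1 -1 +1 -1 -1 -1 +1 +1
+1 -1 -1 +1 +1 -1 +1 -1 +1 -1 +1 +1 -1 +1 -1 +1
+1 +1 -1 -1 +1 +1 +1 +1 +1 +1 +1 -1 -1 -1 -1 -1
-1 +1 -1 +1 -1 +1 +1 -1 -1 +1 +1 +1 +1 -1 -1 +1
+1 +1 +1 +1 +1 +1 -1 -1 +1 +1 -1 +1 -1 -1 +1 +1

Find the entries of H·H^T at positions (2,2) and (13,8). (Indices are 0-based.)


Row 2 of H: [1, -1, 1, -1, -1, 1, 1, -1, -1, 1, 1, 1, -1, 1, 1, -1].
Row 8 of H: [-1, 1, 1, -1, 1, -1, 1, -1, -1, 1, -1, -1, -1, 1, -1, 1].
Row 13 of H: [1, 1, -1, -1, 1, 1, 1, 1, 1, 1, 1, -1, -1, -1, -1, -1].
(H·H^T)[2][2] = Σ_j H[2][j]·H[2][j] = (1)² + (-1)² + (1)² + (-1)² + (-1)² + (1)² + (1)² + (-1)² + (-1)² + (1)² + (1)² + (1)² + (-1)² + (1)² + (1)² + (-1)² = 1 + 1 + 1 + 1 + 1 + 1 + 1 + 1 + 1 + 1 + 1 + 1 + 1 + 1 + 1 + 1 = 16.
(H·H^T)[13][8] = Σ_j H[13][j]·H[8][j] = (1)·(-1) + (1)·(1) + (-1)·(1) + (-1)·(-1) + (1)·(1) + (1)·(-1) + (1)·(1) + (1)·(-1) + (1)·(-1) + (1)·(1) + (1)·(-1) + (-1)·(-1) + (-1)·(-1) + (-1)·(1) + (-1)·(-1) + (-1)·(1) = -1 + 1 + -1 + 1 + 1 + -1 + 1 + -1 + -1 + 1 + -1 + 1 + 1 + -1 + 1 + -1 = 0.
So rows 13 and 8 are orthogonal; the diagonal entry equals n = 16.

(2,2) entry = 16; (13,8) entry = 0.
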